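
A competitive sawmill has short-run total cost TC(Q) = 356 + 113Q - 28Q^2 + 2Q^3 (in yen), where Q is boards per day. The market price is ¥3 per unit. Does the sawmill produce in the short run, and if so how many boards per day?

Variable cost is VC = 113Q - 28Q^2 + 2Q^3, so AVC = VC/Q = 113 - 28Q + 2Q^2 and MC = dTC/dQ = 113 - 56Q + 6Q^2.
AVC is minimized where dAVC/dQ = -28 + 4Q = 0, at Q = 7; min AVC = 113 - 28·7 + 2·7^2 = ¥15.
P = ¥3 lies below min AVC = ¥15; no output level covers variable cost.
The firm minimizes its loss by shutting down and losing only its fixed cost of ¥356.

Shut down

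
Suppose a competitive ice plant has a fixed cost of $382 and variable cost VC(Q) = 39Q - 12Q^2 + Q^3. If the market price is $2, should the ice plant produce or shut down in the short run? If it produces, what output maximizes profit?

Shut down

Strip out fixed cost: VC = 39Q - 12Q^2 + Q^3. Then AVC = 39 - 12Q + Q^2 and MC = 39 - 24Q + 3Q^2.
AVC is minimized where dAVC/dQ = -12 + 2Q = 0, at Q = 6; min AVC = 39 - 12·6 + 6^2 = $3.
Since P = $2 < min AVC = $3, price fails to cover variable cost at any output.
The firm minimizes its loss by shutting down and losing only its fixed cost of $382.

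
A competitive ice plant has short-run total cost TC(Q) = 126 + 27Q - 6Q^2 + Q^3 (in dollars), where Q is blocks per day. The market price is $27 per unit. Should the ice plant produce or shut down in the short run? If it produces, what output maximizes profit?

Strip out fixed cost: VC = 27Q - 6Q^2 + Q^3. Then AVC = 27 - 6Q + Q^2 and MC = 27 - 12Q + 3Q^2.
The AVC parabola has its vertex at Q = 6/2 = 3, where AVC = 27 - 6·3 + 3^2 = $18.
Since P = $27 ≥ min AVC = $18, price covers variable cost and the firm should produce.
Set P = MC: 27 = 27 - 12Q + 3Q^2 → -12Q + 3Q^2 = 0. The roots are Q = 0 and Q = 4; the profit-maximizing output is on the rising part of MC, so Q* = 4.
Check: AVC at Q = 4 is $19 ≤ P, so revenue covers variable cost.
Profit = P·Q − TC = 27·4 − 202 = -$94, a loss, but smaller than the $126 fixed cost the firm would lose by shutting down.

Produce at Q = 4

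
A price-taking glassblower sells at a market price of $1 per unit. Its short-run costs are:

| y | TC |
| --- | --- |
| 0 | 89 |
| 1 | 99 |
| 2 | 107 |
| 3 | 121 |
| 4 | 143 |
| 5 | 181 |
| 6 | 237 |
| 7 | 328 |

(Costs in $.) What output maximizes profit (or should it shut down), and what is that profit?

Tabulate TR − TC: y=0: -89; y=1: -98; y=2: -105; y=3: -118; y=4: -139; y=5: -176; y=6: -231; y=7: -321.
Profit is highest at y = 0. Equivalently, the lowest AVC in the table is 18/2 ≈ $9 at y = 2, and P = $1 falls below it — price never covers variable cost, so the firm shuts down and loses only its fixed cost.

y = 0 (shut down); profit = -$89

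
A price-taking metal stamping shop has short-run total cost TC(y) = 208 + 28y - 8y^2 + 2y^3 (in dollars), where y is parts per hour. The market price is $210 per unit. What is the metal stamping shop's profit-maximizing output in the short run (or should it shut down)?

From TC, MC = TC'(y) = 28 - 16y + 6y^2 and AVC = VC/y = 28 - 8y + 2y^2.
AVC is minimized where dAVC/dy = -8 + 4y = 0, at y = 2; min AVC = 28 - 8·2 + 2·2^2 = $20.
P = $210 exceeds min AVC = $20, so the firm stays open.
Solving P = MC: -182 - 16y + 6y^2 = 0 ⇒ y = -13/3 or 7. On the upward-sloping branch, y* = 7.
Check: AVC at y = 7 is $70 ≤ P, so revenue covers variable cost.
Profit = P·y − TC = 210·7 − 698 = $772.

Produce at y = 7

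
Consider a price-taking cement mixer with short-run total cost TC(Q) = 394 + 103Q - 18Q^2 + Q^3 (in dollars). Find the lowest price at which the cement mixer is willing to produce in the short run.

Short-run supply begins at min AVC. From VC = 103Q - 18Q^2 + Q^3, AVC = 103 - 18Q + Q^2.
dAVC/dQ = -18 + 2Q = 0 gives Q = 9. min AVC = 103 - 18·9 + 9^2 = 22.
So the shutdown price is $22.

$22 per unit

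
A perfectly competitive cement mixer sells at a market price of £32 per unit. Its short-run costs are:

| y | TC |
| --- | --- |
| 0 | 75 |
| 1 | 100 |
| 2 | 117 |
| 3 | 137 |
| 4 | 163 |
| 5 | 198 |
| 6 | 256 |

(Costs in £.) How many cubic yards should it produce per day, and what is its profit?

Compute π = P·y − TC at each output: y=0: -75; y=1: -68; y=2: -53; y=3: -41; y=4: -35; y=5: -38; y=6: -64.
Profit is maximized at y = 4. AVC there is 88/4 = £22 ≤ P, so producing beats shutting down (which would give -£75).

y = 4; profit = -£35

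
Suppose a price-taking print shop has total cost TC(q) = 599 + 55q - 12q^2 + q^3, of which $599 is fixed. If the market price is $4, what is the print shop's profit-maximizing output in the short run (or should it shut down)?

Shut down

From TC, MC = TC'(q) = 55 - 24q + 3q^2 and AVC = VC/q = 55 - 12q + q^2.
AVC is minimized where dAVC/dq = -12 + 2q = 0, at q = 6; min AVC = 55 - 12·6 + 6^2 = $19.
Since P = $4 < min AVC = $19, price fails to cover variable cost at any output.
Shutting down limits the loss to fixed cost, $599.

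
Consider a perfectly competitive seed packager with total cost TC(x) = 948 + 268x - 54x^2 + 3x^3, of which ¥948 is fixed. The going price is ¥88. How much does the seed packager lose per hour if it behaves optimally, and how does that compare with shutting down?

Profit = -¥348 at x = 10

AVC = 268 - 54x + 3x^2; min AVC = ¥25 at x = 9. Since P = ¥88 ≥ min AVC, the firm produces.
MC = 268 - 108x + 9x^2. Setting P = MC and taking the root on the rising branch gives x* = 10.
TR = 88·10 = 880. TC = 948 + 280 = 1228. Profit = 880 − 1228 = -¥348.
By producing, the firm covers all variable cost plus ¥600 of fixed cost; shutting down would lose the full ¥948.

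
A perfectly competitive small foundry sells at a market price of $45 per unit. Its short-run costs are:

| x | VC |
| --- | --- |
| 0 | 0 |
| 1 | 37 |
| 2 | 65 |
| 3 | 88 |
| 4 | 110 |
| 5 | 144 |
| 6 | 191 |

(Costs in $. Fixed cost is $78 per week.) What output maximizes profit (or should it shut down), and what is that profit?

x = 5; profit = $3

Profit at each row (π = 45x − TC): x=0: -78; x=1: -70; x=2: -53; x=3: -31; x=4: -8; x=5: 3; x=6: 1.
Profit is maximized at x = 5. AVC there is 144/5 = $28.80 ≤ P, so producing beats shutting down (which would give -$78).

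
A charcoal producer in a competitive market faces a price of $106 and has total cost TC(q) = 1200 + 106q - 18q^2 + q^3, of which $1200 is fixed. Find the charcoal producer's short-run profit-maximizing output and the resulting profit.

Profit = -$336 at q = 12

AVC = 106 - 18q + q^2; min AVC = $25 at q = 9. Since P = $106 ≥ min AVC, the firm produces.
MC = 106 - 36q + 3q^2. Setting P = MC and taking the root on the rising branch gives q* = 12.
TR = 106·12 = 1272. TC = 1200 + 408 = 1608. Profit = 1272 − 1608 = -$336.
That loss of $336 beats the $1200 the firm would lose by shutting down; producing recovers $864 of fixed cost.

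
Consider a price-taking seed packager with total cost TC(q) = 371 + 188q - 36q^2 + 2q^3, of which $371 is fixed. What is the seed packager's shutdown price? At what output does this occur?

The firm shuts down when price falls below the minimum of average variable cost. AVC = VC/q = 188 - 36q + 2q^2.
dAVC/dq = -36 + 4q = 0 gives q = 9. min AVC = 188 - 36·9 + 2·9^2 = 26.
So the shutdown price is $26.

$26 per unit, at q = 9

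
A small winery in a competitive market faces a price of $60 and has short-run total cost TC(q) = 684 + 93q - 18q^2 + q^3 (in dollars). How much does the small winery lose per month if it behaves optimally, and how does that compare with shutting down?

Profit = -$200 at q = 11

AVC = 93 - 18q + q^2 has its minimum $12 at q = 9; price $60 clears that bar, so the firm operates.
MC = 93 - 36q + 3q^2. Setting P = MC and taking the root on the rising branch gives q* = 11.
TR = 60·11 = 660. TC = 684 + 176 = 860. Profit = 660 − 860 = -$200.
That loss of $200 beats the $684 the firm would lose by shutting down; producing recovers $484 of fixed cost.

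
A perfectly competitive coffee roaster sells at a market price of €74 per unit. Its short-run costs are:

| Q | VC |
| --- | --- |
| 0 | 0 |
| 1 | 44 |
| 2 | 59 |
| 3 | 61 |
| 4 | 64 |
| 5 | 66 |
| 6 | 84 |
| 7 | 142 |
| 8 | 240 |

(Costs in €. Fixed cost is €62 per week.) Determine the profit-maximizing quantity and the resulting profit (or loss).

Q = 7; profit = €314

Compute π = P·Q − TC at each output: Q=0: -62; Q=1: -32; Q=2: 27; Q=3: 99; Q=4: 170; Q=5: 242; Q=6: 298; Q=7: 314; Q=8: 290.
Profit is maximized at Q = 7. AVC there is 142/7 = €20.29 ≤ P, so producing beats shutting down (which would give -€62).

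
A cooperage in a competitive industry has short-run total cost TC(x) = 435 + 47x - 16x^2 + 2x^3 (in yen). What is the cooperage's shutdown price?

The shutdown price is the minimum of AVC. VC = 47x - 16x^2 + 2x^3, so AVC = 47 - 16x + 2x^2.
At the minimum of AVC, MC = AVC. MC = 47 - 32x + 6x^2; setting MC = AVC gives 4x^2 - 16x = 0, so x = 4. min AVC = 15.
The firm shuts down for any P below ¥15.

¥15 per unit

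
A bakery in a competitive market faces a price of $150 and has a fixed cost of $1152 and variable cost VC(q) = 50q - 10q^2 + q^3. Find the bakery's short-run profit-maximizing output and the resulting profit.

Profit = -$152 at q = 10

AVC = 50 - 10q + q^2 has its minimum $25 at q = 5; price $150 clears that bar, so the firm operates.
With MC = 50 - 20q + 3q^2, P = MC on the upward-sloping part at q* = 10.
TR = 150·10 = 1500. TC = 1152 + 500 = 1652. Profit = 1500 − 1652 = -$152.
That loss of $152 beats the $1152 the firm would lose by shutting down; producing recovers $1000 of fixed cost.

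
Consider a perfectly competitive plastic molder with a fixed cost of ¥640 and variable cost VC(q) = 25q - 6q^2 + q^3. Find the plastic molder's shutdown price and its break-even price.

Shutdown price = ¥16; break-even price = ¥121

Shutdown price = min AVC. AVC = 25 - 6q + q^2, with vertex at q = 3 and minimum ¥16.
ATC = 640/q + 25 - 6q + q^2. Setting dATC/dq = −640/q^2 − 6 + 2q = 0 gives q = 8 (since 2·8^3 − 6·8^2 = 640).
min ATC = 640/8 + 25 − 6·8 + 8^2 = ¥121. That is the break-even price.
For ¥16 ≤ P < ¥121 the firm produces at a loss; below ¥16 it shuts down.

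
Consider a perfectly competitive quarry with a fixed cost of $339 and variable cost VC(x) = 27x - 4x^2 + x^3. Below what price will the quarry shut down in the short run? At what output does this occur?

$23 per unit, at x = 2

The firm shuts down when price falls below the minimum of average variable cost. AVC = VC/x = 27 - 4x + x^2.
dAVC/dx = -4 + 2x = 0 gives x = 2. min AVC = 27 - 4·2 + 2^2 = 23.
So the shutdown price is $23.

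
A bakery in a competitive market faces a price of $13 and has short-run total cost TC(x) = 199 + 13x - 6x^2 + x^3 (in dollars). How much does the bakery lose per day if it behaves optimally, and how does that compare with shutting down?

AVC = 13 - 6x + x^2; min AVC = $4 at x = 3. Since P = $13 ≥ min AVC, the firm produces.
MC = 13 - 12x + 3x^2. Setting P = MC and taking the root on the rising branch gives x* = 4.
TR = 13·4 = 52. TC = 199 + 20 = 219. Profit = 52 − 219 = -$167.
By producing, the firm covers all variable cost plus $32 of fixed cost; shutting down would lose the full $199.

Profit = -$167 at x = 4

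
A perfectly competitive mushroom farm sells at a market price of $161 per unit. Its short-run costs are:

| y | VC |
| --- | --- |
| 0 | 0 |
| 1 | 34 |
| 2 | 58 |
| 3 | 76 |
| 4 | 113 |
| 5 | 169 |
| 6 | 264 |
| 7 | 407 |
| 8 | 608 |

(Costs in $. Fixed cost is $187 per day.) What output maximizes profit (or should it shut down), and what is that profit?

Profit at each row (π = 161y − TC): y=0: -187; y=1: -60; y=2: 77; y=3: 220; y=4: 344; y=5: 449; y=6: 515; y=7: 533; y=8: 493.
Profit is maximized at y = 7. AVC there is 407/7 = $58.14 ≤ P, so producing beats shutting down (which would give -$187).

y = 7; profit = $533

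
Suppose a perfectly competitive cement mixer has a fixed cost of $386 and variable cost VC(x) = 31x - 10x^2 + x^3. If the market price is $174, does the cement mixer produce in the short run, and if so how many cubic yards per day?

Strip out fixed cost: VC = 31x - 10x^2 + x^3. Then AVC = 31 - 10x + x^2 and MC = 31 - 20x + 3x^2.
AVC is minimized where dAVC/dx = -10 + 2x = 0, at x = 5; min AVC = 31 - 10·5 + 5^2 = $6.
Because $174 ≥ $6, revenue can cover variable cost; the firm operates.
Solving P = MC: -143 - 20x + 3x^2 = 0 ⇒ x = -13/3 or 11. On the upward-sloping branch, x* = 11.
Check: AVC at x = 11 is $42 ≤ P, so revenue covers variable cost.
Profit = P·x − TC = 174·11 − 848 = $1066.

Produce at x = 11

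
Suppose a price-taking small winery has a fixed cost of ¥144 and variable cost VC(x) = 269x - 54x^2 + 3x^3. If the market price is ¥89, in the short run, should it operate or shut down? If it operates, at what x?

Strip out fixed cost: VC = 269x - 54x^2 + 3x^3. Then AVC = 269 - 54x + 3x^2 and MC = 269 - 108x + 9x^2.
AVC hits its minimum where MC = AVC, at x = 9, giving min AVC = 269 - 54·9 + 3·9^2 = ¥26.
Because ¥89 ≥ ¥26, revenue can cover variable cost; the firm operates.
P = MC gives 180 - 108x + 9x^2 = 0, with roots 2 and 10. Take the larger (rising MC): x* = 10.
Check: AVC at x = 10 is ¥29 ≤ P, so revenue covers variable cost.
Profit = P·x − TC = 89·10 − 434 = ¥456.

Produce at x = 10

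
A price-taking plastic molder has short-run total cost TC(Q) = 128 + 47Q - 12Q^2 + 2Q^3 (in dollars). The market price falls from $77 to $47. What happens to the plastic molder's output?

AVC = 47 - 12Q + 2Q^2, minimized at Q = 3 where min AVC = $29. MC = 47 - 24Q + 6Q^2.
At P = $77 ≥ min AVC, set P = MC on the rising branch: Q = 5.
At P = $47 ≥ min AVC, set P = MC: Q = 4. The firm stays open but cuts output.

Output falls from 5 to 4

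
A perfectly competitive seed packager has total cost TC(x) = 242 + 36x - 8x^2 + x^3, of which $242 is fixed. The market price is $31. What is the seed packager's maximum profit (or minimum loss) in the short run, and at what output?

Profit = -$192 at x = 5

AVC = 36 - 8x + x^2 has its minimum $20 at x = 4; price $31 clears that bar, so the firm operates.
MC = 36 - 16x + 3x^2. Setting P = MC and taking the root on the rising branch gives x* = 5.
TR = 31·5 = 155. TC = 242 + 105 = 347. Profit = 155 − 347 = -$192.
By producing, the firm covers all variable cost plus $50 of fixed cost; shutting down would lose the full $242.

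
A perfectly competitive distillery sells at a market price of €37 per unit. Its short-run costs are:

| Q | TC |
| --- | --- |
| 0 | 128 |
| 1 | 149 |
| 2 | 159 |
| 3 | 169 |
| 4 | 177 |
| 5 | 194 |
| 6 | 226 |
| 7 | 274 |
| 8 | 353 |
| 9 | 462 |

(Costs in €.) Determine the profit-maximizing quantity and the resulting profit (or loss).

Q = 6; profit = -€4

Compute π = P·Q − TC at each output: Q=0: -128; Q=1: -112; Q=2: -85; Q=3: -58; Q=4: -29; Q=5: -9; Q=6: -4; Q=7: -15; Q=8: -57; Q=9: -129.
Profit is maximized at Q = 6. AVC there is 98/6 = €16.33 ≤ P, so producing beats shutting down (which would give -€128).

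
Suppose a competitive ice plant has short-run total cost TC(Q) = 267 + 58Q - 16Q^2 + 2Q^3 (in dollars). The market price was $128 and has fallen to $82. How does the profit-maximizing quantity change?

Output falls from 7 to 6

AVC = 58 - 16Q + 2Q^2, minimized at Q = 4 where min AVC = $26. MC = 58 - 32Q + 6Q^2.
At P = $128 ≥ min AVC, set P = MC on the rising branch: Q = 7.
At P = $82 ≥ min AVC, set P = MC: Q = 6. The firm stays open but cuts output.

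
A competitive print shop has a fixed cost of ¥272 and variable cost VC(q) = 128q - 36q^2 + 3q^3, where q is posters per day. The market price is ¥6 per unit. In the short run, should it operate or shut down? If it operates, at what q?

Variable cost is VC = 128q - 36q^2 + 3q^3, so AVC = VC/q = 128 - 36q + 3q^2 and MC = dTC/dq = 128 - 72q + 9q^2.
AVC hits its minimum where MC = AVC, at q = 6, giving min AVC = 128 - 36·6 + 3·6^2 = ¥20.
P = ¥6 lies below min AVC = ¥20; no output level covers variable cost.
The firm minimizes its loss by shutting down and losing only its fixed cost of ¥272.

Shut down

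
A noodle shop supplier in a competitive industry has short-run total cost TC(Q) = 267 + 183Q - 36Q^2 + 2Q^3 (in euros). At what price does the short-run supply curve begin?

The firm shuts down when price falls below the minimum of average variable cost. AVC = VC/Q = 183 - 36Q + 2Q^2.
dAVC/dQ = -36 + 4Q = 0 gives Q = 9. min AVC = 183 - 36·9 + 2·9^2 = 21.
So the shutdown price is €21.

€21 per unit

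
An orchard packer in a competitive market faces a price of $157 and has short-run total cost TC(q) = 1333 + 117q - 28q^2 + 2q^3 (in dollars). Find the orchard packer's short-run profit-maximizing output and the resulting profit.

AVC = 117 - 28q + 2q^2; min AVC = $19 at q = 7. Since P = $157 ≥ min AVC, the firm produces.
MC = 117 - 56q + 6q^2. Setting P = MC and taking the root on the rising branch gives q* = 10.
TR = 157·10 = 1570. TC = 1333 + 370 = 1703. Profit = 1570 − 1703 = -$133.
Shutting down would mean losing the fixed cost of $1333, so operating at a loss of $133 is better by $1200.

Profit = -$133 at q = 10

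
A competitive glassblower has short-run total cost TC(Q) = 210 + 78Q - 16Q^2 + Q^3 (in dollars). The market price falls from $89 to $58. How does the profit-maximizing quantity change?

AVC = 78 - 16Q + Q^2, minimized at Q = 8 where min AVC = $14. MC = 78 - 32Q + 3Q^2.
At P = $89 ≥ min AVC, set P = MC on the rising branch: Q = 11.
At P = $58 ≥ min AVC, set P = MC: Q = 10. The firm stays open but cuts output.

Output falls from 11 to 10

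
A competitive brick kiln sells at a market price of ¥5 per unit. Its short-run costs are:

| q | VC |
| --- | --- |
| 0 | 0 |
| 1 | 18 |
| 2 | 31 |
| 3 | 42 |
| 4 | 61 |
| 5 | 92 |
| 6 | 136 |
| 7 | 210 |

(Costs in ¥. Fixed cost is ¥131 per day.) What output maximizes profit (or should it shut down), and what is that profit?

Compute π = P·q − TC at each output: q=0: -131; q=1: -144; q=2: -152; q=3: -158; q=4: -172; q=5: -198; q=6: -237; q=7: -306.
Profit is highest at q = 0. Equivalently, the lowest AVC in the table is 42/3 ≈ ¥14 at q = 3, and P = ¥5 falls below it — price never covers variable cost, so the firm shuts down and loses only its fixed cost.

q = 0 (shut down); profit = -¥131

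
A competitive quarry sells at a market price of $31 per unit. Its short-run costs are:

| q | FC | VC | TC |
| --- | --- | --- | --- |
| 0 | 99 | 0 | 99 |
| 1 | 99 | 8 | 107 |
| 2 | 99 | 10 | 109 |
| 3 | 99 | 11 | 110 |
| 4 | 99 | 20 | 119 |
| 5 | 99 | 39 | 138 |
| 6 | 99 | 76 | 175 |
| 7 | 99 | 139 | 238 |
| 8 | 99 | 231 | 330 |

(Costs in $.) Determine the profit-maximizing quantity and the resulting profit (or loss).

q = 5; profit = $17

Compute π = P·q − TC at each output: q=0: -99; q=1: -76; q=2: -47; q=3: -17; q=4: 5; q=5: 17; q=6: 11; q=7: -21; q=8: -82.
Profit is maximized at q = 5. AVC there is 39/5 = $7.80 ≤ P, so producing beats shutting down (which would give -$99).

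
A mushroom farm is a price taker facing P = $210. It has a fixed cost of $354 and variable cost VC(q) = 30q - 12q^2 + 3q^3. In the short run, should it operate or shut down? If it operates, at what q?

Strip out fixed cost: VC = 30q - 12q^2 + 3q^3. Then AVC = 30 - 12q + 3q^2 and MC = 30 - 24q + 9q^2.
AVC is minimized where dAVC/dq = -12 + 6q = 0, at q = 2; min AVC = 30 - 12·2 + 3·2^2 = $18.
Since P = $210 ≥ min AVC = $18, price covers variable cost and the firm should produce.
Solving P = MC: -180 - 24q + 9q^2 = 0 ⇒ q = -10/3 or 6. On the upward-sloping branch, q* = 6.
Check: AVC at q = 6 is $66 ≤ P, so revenue covers variable cost.
Profit = P·q − TC = 210·6 − 750 = $510.

Produce at q = 6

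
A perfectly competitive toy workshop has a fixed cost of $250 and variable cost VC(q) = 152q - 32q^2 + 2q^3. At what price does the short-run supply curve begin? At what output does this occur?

The firm shuts down when price falls below the minimum of average variable cost. AVC = VC/q = 152 - 32q + 2q^2.
At the minimum of AVC, MC = AVC. MC = 152 - 64q + 6q^2; setting MC = AVC gives 4q^2 - 32q = 0, so q = 8. min AVC = 24.
So the shutdown price is $24.

$24 per unit, at q = 8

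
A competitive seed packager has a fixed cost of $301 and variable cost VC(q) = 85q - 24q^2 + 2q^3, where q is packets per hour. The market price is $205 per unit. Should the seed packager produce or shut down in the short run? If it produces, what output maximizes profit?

Produce at q = 10

From TC, MC = TC'(q) = 85 - 48q + 6q^2 and AVC = VC/q = 85 - 24q + 2q^2.
AVC is minimized where dAVC/dq = -24 + 4q = 0, at q = 6; min AVC = 85 - 24·6 + 2·6^2 = $13.
P = $205 exceeds min AVC = $13, so the firm stays open.
Set P = MC: 205 = 85 - 48q + 6q^2 → -120 - 48q + 6q^2 = 0. The roots are q = -2 and q = 10; the profit-maximizing output is on the rising part of MC, so q* = 10.
Check: AVC at q = 10 is $45 ≤ P, so revenue covers variable cost.
Profit = P·q − TC = 205·10 − 751 = $1299.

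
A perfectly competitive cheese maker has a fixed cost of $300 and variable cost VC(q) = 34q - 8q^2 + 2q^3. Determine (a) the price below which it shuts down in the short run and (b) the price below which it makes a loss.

Shutdown price = min AVC. AVC = 34 - 8q + 2q^2, with vertex at q = 2 and minimum $26.
ATC = 300/q + 34 - 8q + 2q^2. Setting dATC/dq = −300/q^2 − 8 + 4q = 0 gives q = 5 (since 4·5^3 − 8·5^2 = 300).
min ATC = 300/5 + 34 − 8·5 + 2·5^2 = $104. That is the break-even price.
Between these two prices the firm operates at a loss; above $104 it earns a profit.

Shutdown price = $26; break-even price = $104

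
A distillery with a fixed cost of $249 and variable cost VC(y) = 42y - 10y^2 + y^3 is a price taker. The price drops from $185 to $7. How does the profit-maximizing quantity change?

MC = 42 - 20y + 3y^2; the shutdown threshold is min AVC = $17 (at y = 5).
With P = $185 above the shutdown price, P = MC gives y = 11.
At P = $7 < min AVC = $17, price no longer covers variable cost at any output, so the firm shuts down: y = 0.

Output falls from 11 to 0 (the firm shuts down)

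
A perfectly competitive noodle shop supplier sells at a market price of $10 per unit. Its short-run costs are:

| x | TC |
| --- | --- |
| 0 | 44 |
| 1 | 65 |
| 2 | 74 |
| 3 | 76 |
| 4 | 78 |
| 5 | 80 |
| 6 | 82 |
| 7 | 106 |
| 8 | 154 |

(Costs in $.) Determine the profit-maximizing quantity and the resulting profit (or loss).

Profit at each row (π = 10x − TC): x=0: -44; x=1: -55; x=2: -54; x=3: -46; x=4: -38; x=5: -30; x=6: -22; x=7: -36; x=8: -74.
Profit is maximized at x = 6. AVC there is 38/6 = $6.33 ≤ P, so producing beats shutting down (which would give -$44).

x = 6; profit = -$22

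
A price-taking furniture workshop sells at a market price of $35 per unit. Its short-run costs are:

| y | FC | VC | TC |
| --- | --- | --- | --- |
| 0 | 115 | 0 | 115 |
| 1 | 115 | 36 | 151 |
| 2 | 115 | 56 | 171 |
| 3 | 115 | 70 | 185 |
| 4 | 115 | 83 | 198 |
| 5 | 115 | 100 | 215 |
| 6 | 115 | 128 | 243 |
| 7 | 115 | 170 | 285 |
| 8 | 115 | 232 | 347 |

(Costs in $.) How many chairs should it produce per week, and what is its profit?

y = 6; profit = -$33

Compute π = P·y − TC at each output: y=0: -115; y=1: -116; y=2: -101; y=3: -80; y=4: -58; y=5: -40; y=6: -33; y=7: -40; y=8: -67.
Profit is maximized at y = 6. AVC there is 128/6 = $21.33 ≤ P, so producing beats shutting down (which would give -$115).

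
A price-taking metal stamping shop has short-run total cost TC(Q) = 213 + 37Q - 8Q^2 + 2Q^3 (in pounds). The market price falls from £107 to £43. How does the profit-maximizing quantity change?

Output falls from 5 to 3

MC = 37 - 16Q + 6Q^2; the shutdown threshold is min AVC = £29 (at Q = 2).
With P = £107 above the shutdown price, P = MC gives Q = 5.
At P = £43 ≥ min AVC, set P = MC: Q = 3. The firm stays open but cuts output.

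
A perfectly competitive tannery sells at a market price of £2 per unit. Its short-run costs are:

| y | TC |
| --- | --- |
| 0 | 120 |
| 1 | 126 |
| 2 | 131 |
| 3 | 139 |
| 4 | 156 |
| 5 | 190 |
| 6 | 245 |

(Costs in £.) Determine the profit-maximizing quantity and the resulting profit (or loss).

y = 0 (shut down); profit = -£120

Profit at each row (π = 2y − TC): y=0: -120; y=1: -124; y=2: -127; y=3: -133; y=4: -148; y=5: -180; y=6: -233.
Profit is highest at y = 0. Equivalently, the lowest AVC in the table is 11/2 ≈ £5.50 at y = 2, and P = £2 falls below it — price never covers variable cost, so the firm shuts down and loses only its fixed cost.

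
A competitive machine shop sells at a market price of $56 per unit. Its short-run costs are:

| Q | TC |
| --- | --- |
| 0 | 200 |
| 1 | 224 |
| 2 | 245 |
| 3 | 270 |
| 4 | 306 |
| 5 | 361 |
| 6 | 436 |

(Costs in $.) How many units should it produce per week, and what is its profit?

Profit at each row (π = 56Q − TC): Q=0: -200; Q=1: -168; Q=2: -133; Q=3: -102; Q=4: -82; Q=5: -81; Q=6: -100.
Profit is maximized at Q = 5. AVC there is 161/5 = $32.20 ≤ P, so producing beats shutting down (which would give -$200).

Q = 5; profit = -$81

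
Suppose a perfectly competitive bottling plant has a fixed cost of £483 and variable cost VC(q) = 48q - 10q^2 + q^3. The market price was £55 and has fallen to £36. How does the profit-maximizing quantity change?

MC = 48 - 20q + 3q^2; the shutdown threshold is min AVC = £23 (at q = 5).
At P = £55 ≥ min AVC, set P = MC on the rising branch: q = 7.
At P = £36 ≥ min AVC, set P = MC: q = 6. The firm stays open but cuts output.

Output falls from 7 to 6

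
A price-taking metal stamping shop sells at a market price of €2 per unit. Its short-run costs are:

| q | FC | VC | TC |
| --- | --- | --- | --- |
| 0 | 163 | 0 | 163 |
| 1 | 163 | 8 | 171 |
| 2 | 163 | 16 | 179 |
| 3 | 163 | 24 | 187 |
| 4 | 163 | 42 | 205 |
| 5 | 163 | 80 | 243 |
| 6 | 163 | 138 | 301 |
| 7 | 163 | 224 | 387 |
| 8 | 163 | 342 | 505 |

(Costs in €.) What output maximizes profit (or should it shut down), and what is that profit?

Profit at each row (π = 2q − TC): q=0: -163; q=1: -169; q=2: -175; q=3: -181; q=4: -197; q=5: -233; q=6: -289; q=7: -373; q=8: -489.
Profit is highest at q = 0. Equivalently, the lowest AVC in the table is 8/1 ≈ €8 at q = 1, and P = €2 falls below it — price never covers variable cost, so the firm shuts down and loses only its fixed cost.

q = 0 (shut down); profit = -€163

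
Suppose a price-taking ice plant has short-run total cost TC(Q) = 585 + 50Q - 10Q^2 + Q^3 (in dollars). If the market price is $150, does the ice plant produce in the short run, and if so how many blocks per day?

Produce at Q = 10

Strip out fixed cost: VC = 50Q - 10Q^2 + Q^3. Then AVC = 50 - 10Q + Q^2 and MC = 50 - 20Q + 3Q^2.
AVC hits its minimum where MC = AVC, at Q = 5, giving min AVC = 50 - 10·5 + 5^2 = $25.
Since P = $150 ≥ min AVC = $25, price covers variable cost and the firm should produce.
Set P = MC: 150 = 50 - 20Q + 3Q^2 → -100 - 20Q + 3Q^2 = 0. The roots are Q = -10/3 and Q = 10; the profit-maximizing output is on the rising part of MC, so Q* = 10.
Check: AVC at Q = 10 is $50 ≤ P, so revenue covers variable cost.
Profit = P·Q − TC = 150·10 − 1085 = $415.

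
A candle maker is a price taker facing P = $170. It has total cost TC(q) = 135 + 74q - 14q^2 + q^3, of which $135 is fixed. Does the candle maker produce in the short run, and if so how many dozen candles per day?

Produce at q = 12

Variable cost is VC = 74q - 14q^2 + q^3, so AVC = VC/q = 74 - 14q + q^2 and MC = dTC/dq = 74 - 28q + 3q^2.
AVC hits its minimum where MC = AVC, at q = 7, giving min AVC = 74 - 14·7 + 7^2 = $25.
Since P = $170 ≥ min AVC = $25, price covers variable cost and the firm should produce.
Set P = MC: 170 = 74 - 28q + 3q^2 → -96 - 28q + 3q^2 = 0. The roots are q = -8/3 and q = 12; the profit-maximizing output is on the rising part of MC, so q* = 12.
Check: AVC at q = 12 is $50 ≤ P, so revenue covers variable cost.
Profit = P·q − TC = 170·12 − 735 = $1305.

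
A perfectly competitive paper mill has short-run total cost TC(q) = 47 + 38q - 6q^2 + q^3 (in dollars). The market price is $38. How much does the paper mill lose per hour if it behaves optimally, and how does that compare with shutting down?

AVC = 38 - 6q + q^2; min AVC = $29 at q = 3. Since P = $38 ≥ min AVC, the firm produces.
MC = 38 - 12q + 3q^2. Setting P = MC and taking the root on the rising branch gives q* = 4.
TR = 38·4 = 152. TC = 47 + 120 = 167. Profit = 152 − 167 = -$15.
Shutting down would mean losing the fixed cost of $47, so operating at a loss of $15 is better by $32.

Profit = -$15 at q = 4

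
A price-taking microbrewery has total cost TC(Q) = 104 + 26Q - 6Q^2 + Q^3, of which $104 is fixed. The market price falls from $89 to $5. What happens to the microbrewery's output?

MC = 26 - 12Q + 3Q^2; the shutdown threshold is min AVC = $17 (at Q = 3).
At P = $89 ≥ min AVC, set P = MC on the rising branch: Q = 7.
At P = $5 < min AVC = $17, price no longer covers variable cost at any output, so the firm shuts down: Q = 0.

Output falls from 7 to 0 (the firm shuts down)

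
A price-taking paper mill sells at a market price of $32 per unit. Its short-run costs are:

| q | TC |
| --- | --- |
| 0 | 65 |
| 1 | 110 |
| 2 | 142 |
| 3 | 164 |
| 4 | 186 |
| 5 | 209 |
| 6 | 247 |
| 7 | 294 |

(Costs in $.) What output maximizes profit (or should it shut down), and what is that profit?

Tabulate TR − TC: q=0: -65; q=1: -78; q=2: -78; q=3: -68; q=4: -58; q=5: -49; q=6: -55; q=7: -70.
Profit is maximized at q = 5. AVC there is 144/5 = $28.80 ≤ P, so producing beats shutting down (which would give -$65).

q = 5; profit = -$49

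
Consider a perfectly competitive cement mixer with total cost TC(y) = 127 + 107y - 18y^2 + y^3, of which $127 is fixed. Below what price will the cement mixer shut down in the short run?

Short-run supply begins at min AVC. From VC = 107y - 18y^2 + y^3, AVC = 107 - 18y + y^2.
At the minimum of AVC, MC = AVC. MC = 107 - 36y + 3y^2; setting MC = AVC gives 2y^2 - 18y = 0, so y = 9. min AVC = 26.
The firm shuts down for any P below $26.

$26 per unit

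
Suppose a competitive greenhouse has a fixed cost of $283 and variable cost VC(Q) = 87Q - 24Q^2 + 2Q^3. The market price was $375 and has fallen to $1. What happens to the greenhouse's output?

AVC = 87 - 24Q + 2Q^2, minimized at Q = 6 where min AVC = $15. MC = 87 - 48Q + 6Q^2.
At P = $375 ≥ min AVC, set P = MC on the rising branch: Q = 12.
At P = $1 < min AVC = $15, price no longer covers variable cost at any output, so the firm shuts down: Q = 0.

Output falls from 12 to 0 (the firm shuts down)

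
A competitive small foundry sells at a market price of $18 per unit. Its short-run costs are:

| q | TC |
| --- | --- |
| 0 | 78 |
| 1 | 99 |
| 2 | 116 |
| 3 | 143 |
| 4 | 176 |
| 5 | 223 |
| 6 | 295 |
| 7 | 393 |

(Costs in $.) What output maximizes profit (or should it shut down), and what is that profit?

Profit at each row (π = 18q − TC): q=0: -78; q=1: -81; q=2: -80; q=3: -89; q=4: -104; q=5: -133; q=6: -187; q=7: -267.
Profit is highest at q = 0. Equivalently, the lowest AVC in the table is 38/2 ≈ $19 at q = 2, and P = $18 falls below it — price never covers variable cost, so the firm shuts down and loses only its fixed cost.

q = 0 (shut down); profit = -$78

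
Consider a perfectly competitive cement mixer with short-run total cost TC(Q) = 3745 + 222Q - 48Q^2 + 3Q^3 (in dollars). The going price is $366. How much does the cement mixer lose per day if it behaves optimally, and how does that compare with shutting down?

Profit = -$289 at Q = 12

AVC = 222 - 48Q + 3Q^2; min AVC = $30 at Q = 8. Since P = $366 ≥ min AVC, the firm produces.
With MC = 222 - 96Q + 9Q^2, P = MC on the upward-sloping part at Q* = 12.
TR = 366·12 = 4392. TC = 3745 + 936 = 4681. Profit = 4392 − 4681 = -$289.
Shutting down would mean losing the fixed cost of $3745, so operating at a loss of $289 is better by $3456.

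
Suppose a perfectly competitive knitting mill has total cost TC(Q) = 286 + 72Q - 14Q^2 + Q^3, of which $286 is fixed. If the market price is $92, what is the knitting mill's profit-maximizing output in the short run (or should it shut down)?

Produce at Q = 10

Variable cost is VC = 72Q - 14Q^2 + Q^3, so AVC = VC/Q = 72 - 14Q + Q^2 and MC = dTC/dQ = 72 - 28Q + 3Q^2.
The AVC parabola has its vertex at Q = 14/2 = 7, where AVC = 72 - 14·7 + 7^2 = $23.
Since P = $92 ≥ min AVC = $23, price covers variable cost and the firm should produce.
Solving P = MC: -20 - 28Q + 3Q^2 = 0 ⇒ Q = -2/3 or 10. On the upward-sloping branch, Q* = 10.
Check: AVC at Q = 10 is $32 ≤ P, so revenue covers variable cost.
Profit = P·Q − TC = 92·10 − 606 = $314.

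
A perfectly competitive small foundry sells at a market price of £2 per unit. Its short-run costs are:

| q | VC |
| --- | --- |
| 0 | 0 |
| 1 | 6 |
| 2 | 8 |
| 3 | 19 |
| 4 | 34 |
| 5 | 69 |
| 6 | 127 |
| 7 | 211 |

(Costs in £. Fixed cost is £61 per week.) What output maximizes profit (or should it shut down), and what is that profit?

Compute π = P·q − TC at each output: q=0: -61; q=1: -65; q=2: -65; q=3: -74; q=4: -87; q=5: -120; q=6: -176; q=7: -258.
Profit is highest at q = 0. Equivalently, the lowest AVC in the table is 8/2 ≈ £4 at q = 2, and P = £2 falls below it — price never covers variable cost, so the firm shuts down and loses only its fixed cost.

q = 0 (shut down); profit = -£61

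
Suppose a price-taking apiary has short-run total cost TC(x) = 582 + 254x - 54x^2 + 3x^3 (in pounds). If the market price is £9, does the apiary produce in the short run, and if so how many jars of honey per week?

Shut down

Variable cost is VC = 254x - 54x^2 + 3x^3, so AVC = VC/x = 254 - 54x + 3x^2 and MC = dTC/dx = 254 - 108x + 9x^2.
AVC is minimized where dAVC/dx = -54 + 6x = 0, at x = 9; min AVC = 254 - 54·9 + 3·9^2 = £11.
Since P = £9 < min AVC = £11, price fails to cover variable cost at any output.
Shutting down limits the loss to fixed cost, £582.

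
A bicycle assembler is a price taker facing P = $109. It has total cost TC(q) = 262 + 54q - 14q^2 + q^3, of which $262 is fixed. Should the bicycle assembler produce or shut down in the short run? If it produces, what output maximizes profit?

Produce at q = 11

Variable cost is VC = 54q - 14q^2 + q^3, so AVC = VC/q = 54 - 14q + q^2 and MC = dTC/dq = 54 - 28q + 3q^2.
The AVC parabola has its vertex at q = 14/2 = 7, where AVC = 54 - 14·7 + 7^2 = $5.
Since P = $109 ≥ min AVC = $5, price covers variable cost and the firm should produce.
Solving P = MC: -55 - 28q + 3q^2 = 0 ⇒ q = -5/3 or 11. On the upward-sloping branch, q* = 11.
Check: AVC at q = 11 is $21 ≤ P, so revenue covers variable cost.
Profit = P·q − TC = 109·11 − 493 = $706.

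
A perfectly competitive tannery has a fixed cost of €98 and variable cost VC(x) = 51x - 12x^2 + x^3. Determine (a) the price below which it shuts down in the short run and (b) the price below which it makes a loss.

Shutdown price = €15; break-even price = €30

Shutdown price = min AVC. AVC = 51 - 12x + x^2, with vertex at x = 6 and minimum €15.
ATC = 98/x + 51 - 12x + x^2. Setting dATC/dx = −98/x^2 − 12 + 2x = 0 gives x = 7 (since 2·7^3 − 12·7^2 = 98).
min ATC = 98/7 + 51 − 12·7 + 7^2 = €30. That is the break-even price.
For €15 ≤ P < €30 the firm produces at a loss; below €15 it shuts down.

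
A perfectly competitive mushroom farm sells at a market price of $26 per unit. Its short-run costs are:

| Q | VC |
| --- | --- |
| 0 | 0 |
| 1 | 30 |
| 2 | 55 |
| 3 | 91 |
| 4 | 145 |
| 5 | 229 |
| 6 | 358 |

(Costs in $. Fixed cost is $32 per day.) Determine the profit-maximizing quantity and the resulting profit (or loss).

Q = 0 (shut down); profit = -$32

Tabulate TR − TC: Q=0: -32; Q=1: -36; Q=2: -35; Q=3: -45; Q=4: -73; Q=5: -131; Q=6: -234.
Profit is highest at Q = 0. Equivalently, the lowest AVC in the table is 55/2 ≈ $27.50 at Q = 2, and P = $26 falls below it — price never covers variable cost, so the firm shuts down and loses only its fixed cost.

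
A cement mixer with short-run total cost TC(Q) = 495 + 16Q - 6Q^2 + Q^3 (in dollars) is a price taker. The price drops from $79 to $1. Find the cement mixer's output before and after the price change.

AVC = 16 - 6Q + Q^2, minimized at Q = 3 where min AVC = $7. MC = 16 - 12Q + 3Q^2.
At P = $79 ≥ min AVC, set P = MC on the rising branch: Q = 7.
At P = $1 < min AVC = $7, price no longer covers variable cost at any output, so the firm shuts down: Q = 0.

Output falls from 7 to 0 (the firm shuts down)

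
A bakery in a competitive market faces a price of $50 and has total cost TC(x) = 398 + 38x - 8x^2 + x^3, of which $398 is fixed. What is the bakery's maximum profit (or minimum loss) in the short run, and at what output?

Profit = -$254 at x = 6

AVC = 38 - 8x + x^2 has its minimum $22 at x = 4; price $50 clears that bar, so the firm operates.
With MC = 38 - 16x + 3x^2, P = MC on the upward-sloping part at x* = 6.
TR = 50·6 = 300. TC = 398 + 156 = 554. Profit = 300 − 554 = -$254.
Shutting down would mean losing the fixed cost of $398, so operating at a loss of $254 is better by $144.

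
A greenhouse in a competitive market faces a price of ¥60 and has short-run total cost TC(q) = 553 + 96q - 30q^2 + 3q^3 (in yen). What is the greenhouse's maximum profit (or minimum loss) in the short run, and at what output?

Profit = -¥337 at q = 6

AVC = 96 - 30q + 3q^2; min AVC = ¥21 at q = 5. Since P = ¥60 ≥ min AVC, the firm produces.
MC = 96 - 60q + 9q^2. Setting P = MC and taking the root on the rising branch gives q* = 6.
TR = 60·6 = 360. TC = 553 + 144 = 697. Profit = 360 − 697 = -¥337.
That loss of ¥337 beats the ¥553 the firm would lose by shutting down; producing recovers ¥216 of fixed cost.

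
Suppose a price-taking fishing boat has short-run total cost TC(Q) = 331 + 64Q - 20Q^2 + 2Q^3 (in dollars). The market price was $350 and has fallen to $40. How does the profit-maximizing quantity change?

Output falls from 11 to 6

AVC = 64 - 20Q + 2Q^2, minimized at Q = 5 where min AVC = $14. MC = 64 - 40Q + 6Q^2.
At P = $350 ≥ min AVC, set P = MC on the rising branch: Q = 11.
At P = $40 ≥ min AVC, set P = MC: Q = 6. The firm stays open but cuts output.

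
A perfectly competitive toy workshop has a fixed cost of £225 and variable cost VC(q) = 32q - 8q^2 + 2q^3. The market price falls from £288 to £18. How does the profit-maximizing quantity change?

Output falls from 8 to 0 (the firm shuts down)

AVC = 32 - 8q + 2q^2, minimized at q = 2 where min AVC = £24. MC = 32 - 16q + 6q^2.
With P = £288 above the shutdown price, P = MC gives q = 8.
At P = £18 < min AVC = £24, price no longer covers variable cost at any output, so the firm shuts down: q = 0.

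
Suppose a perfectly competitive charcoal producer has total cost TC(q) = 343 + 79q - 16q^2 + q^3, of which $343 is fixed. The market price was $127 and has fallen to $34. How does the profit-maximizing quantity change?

AVC = 79 - 16q + q^2, minimized at q = 8 where min AVC = $15. MC = 79 - 32q + 3q^2.
At P = $127 ≥ min AVC, set P = MC on the rising branch: q = 12.
At P = $34 ≥ min AVC, set P = MC: q = 9. The firm stays open but cuts output.

Output falls from 12 to 9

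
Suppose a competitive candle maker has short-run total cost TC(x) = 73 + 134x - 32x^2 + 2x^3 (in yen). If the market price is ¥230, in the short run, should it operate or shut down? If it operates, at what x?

Produce at x = 12

From TC, MC = TC'(x) = 134 - 64x + 6x^2 and AVC = VC/x = 134 - 32x + 2x^2.
The AVC parabola has its vertex at x = 32/4 = 8, where AVC = 134 - 32·8 + 2·8^2 = ¥6.
Since P = ¥230 ≥ min AVC = ¥6, price covers variable cost and the firm should produce.
Set P = MC: 230 = 134 - 64x + 6x^2 → -96 - 64x + 6x^2 = 0. The roots are x = -4/3 and x = 12; the profit-maximizing output is on the rising part of MC, so x* = 12.
Check: AVC at x = 12 is ¥38 ≤ P, so revenue covers variable cost.
Profit = P·x − TC = 230·12 − 529 = ¥2231.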